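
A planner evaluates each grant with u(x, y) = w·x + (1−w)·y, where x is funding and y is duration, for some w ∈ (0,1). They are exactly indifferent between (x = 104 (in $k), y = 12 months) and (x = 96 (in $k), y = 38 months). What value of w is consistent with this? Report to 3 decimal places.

Equating utilities: w·104 + (1−w)·12 = w·96 + (1−w)·38.
Rearranging, 8·w − 26·(1−w) = 0.
So w/(1−w) = 26/8 = 3.2500, giving w = 26/(8+26) = 0.765.

w = 0.765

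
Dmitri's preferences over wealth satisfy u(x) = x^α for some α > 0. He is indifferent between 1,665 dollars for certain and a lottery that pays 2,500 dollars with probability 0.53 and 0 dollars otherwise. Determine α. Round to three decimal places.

α ≈ 1.562

Since u(0) = 0, the lottery's EU is 0.53·2500^α.
Equating: 1665^α = 0.53·2500^α, i.e. 0.6660^α = 0.53.
Taking logs: α·ln(1665/2500) = ln(0.53), so α = -0.634878 / -0.406466 ≈ 1.562.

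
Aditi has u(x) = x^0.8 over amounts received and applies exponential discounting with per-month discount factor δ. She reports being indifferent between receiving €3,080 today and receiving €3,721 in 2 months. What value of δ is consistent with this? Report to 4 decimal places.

Indifference means u(3080) = δ^2 · u(3721), so δ^2 = u(3080)/u(3721).
With u(x) = x^0.8: δ^2 = 3080^0.8/3721^0.8 = (3080/3721)^0.8 = 0.85963.
So δ = 0.85963^(1/2) ≈ 0.9272.

δ ≈ 0.9272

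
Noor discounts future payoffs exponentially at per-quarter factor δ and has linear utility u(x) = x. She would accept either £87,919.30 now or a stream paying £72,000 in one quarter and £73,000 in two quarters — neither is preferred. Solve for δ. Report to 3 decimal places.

Equating present values: 87919.30 = 72000δ + 73000δ².
Rearranged: 73000δ² + 72000δ − 87919.30 = 0.
By the quadratic formula (taking the positive root), δ = (−72000 + √30856435600.00) / 146000 ≈ 0.710.

δ ≈ 0.710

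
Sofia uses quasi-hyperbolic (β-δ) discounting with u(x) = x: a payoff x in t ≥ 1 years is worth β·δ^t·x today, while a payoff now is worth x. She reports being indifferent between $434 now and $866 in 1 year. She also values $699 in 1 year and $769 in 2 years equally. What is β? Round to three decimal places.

The second indifference involves only future payoffs, so β cancels: β·δ^1·699 = β·δ^2·769, giving δ = 699/769 = 0.90897.
Now use the now-vs-future pair: 434 = β·δ·866 gives β = 434/(0.90897·866) ≈ 0.551.

β ≈ 0.551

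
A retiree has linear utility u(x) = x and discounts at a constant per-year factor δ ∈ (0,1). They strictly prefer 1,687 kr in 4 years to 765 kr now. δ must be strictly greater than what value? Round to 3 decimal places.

δ > 0.821

Comparing present values: 765 < δ^4·1687.
Hence δ^4 > 765/1687 = 0.45347, and x ↦ x^(1/4) is increasing on (0,∞).
δ > 0.45347^(1/4) = 0.821.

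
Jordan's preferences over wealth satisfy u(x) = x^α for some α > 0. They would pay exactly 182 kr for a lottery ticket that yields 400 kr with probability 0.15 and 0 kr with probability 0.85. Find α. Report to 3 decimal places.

α ≈ 2.409

The lottery's expected utility is 0.15·u(400) + 0.85·u(0) = 0.15·400^α (since u(0) = 0 for α > 0).
Indifference: 182^α = 0.15·400^α, so (182/400)^α = 0.15.
Taking logs: α·ln(182/400) = ln(0.15), so α = -1.897120 / -0.787458 ≈ 2.409.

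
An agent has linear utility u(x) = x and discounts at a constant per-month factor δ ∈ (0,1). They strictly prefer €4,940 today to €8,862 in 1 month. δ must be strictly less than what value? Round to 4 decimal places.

δ < 0.5574

Under u(x) = x this choice says 4940 > δ·8862.
Dividing through by 8862 gives δ < 0.55744.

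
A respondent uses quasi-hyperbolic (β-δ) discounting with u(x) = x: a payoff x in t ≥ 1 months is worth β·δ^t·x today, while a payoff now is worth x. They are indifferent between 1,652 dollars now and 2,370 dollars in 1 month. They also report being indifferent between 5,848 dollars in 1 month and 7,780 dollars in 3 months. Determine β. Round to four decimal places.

From the later pair, β·δ^1·5848 = β·δ^3·7780; dividing through, δ^2 = 5848/7780 = 0.75167, so δ = 0.86699.
Substituting δ into 1652 = β·δ·2370: β = 1652/(2054.765) ≈ 0.8040.

β ≈ 0.8040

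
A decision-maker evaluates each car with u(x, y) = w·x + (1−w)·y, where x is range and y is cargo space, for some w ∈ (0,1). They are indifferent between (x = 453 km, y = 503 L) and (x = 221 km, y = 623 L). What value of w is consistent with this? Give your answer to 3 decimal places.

w = 0.341

u(453,503) = u(221,623) means w·453 + (1−w)·503 = w·221 + (1−w)·623.
Rearranging, 232·w − 120·(1−w) = 0.
The marginal rate of substitution is 120/232, so w = 120/(232+120) = 0.341.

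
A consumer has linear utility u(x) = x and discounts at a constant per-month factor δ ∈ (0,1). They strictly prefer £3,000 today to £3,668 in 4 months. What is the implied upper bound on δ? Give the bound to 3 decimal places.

Under u(x) = x this choice says 3000 > δ^4·3668.
Hence δ^4 < 3000/3668 = 0.81788, and x ↦ x^(1/4) is increasing on (0,∞).
δ < 0.81788^(1/4) = 0.951.

δ < 0.951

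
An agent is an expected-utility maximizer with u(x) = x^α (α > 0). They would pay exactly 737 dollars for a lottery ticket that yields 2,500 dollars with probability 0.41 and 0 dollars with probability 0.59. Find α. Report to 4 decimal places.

Since u(0) = 0, the lottery's EU is 0.41·2500^α.
Setting u(737) equal to that: 737^α = 0.41·2500^α ⇒ (737/2500)^α = 0.41.
Taking logs: α·ln(737/2500) = ln(0.41), so α = -0.8915981 / -1.2214581 ≈ 0.7299.

α ≈ 0.7299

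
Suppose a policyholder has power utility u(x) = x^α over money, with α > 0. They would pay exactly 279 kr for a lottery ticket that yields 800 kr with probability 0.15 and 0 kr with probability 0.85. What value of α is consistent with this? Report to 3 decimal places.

α ≈ 1.801

EU(lottery) = 0.15·800^α + 0.85·0 = 0.15·800^α.
Setting u(279) equal to that: 279^α = 0.15·800^α ⇒ (279/800)^α = 0.15.
Taking logs: α·ln(279/800) = ln(0.15), so α = -1.897120 / -1.053400 ≈ 1.801.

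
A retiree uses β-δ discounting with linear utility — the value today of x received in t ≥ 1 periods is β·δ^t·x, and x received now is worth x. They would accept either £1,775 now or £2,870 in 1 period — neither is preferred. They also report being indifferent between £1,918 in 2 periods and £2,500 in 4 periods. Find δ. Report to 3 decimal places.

δ ≈ 0.876

Both payoffs in the second observation are in the future, so β drops out: δ^2·1918 = δ^4·2500 ⇒ δ^2 = 1918/2500 = 0.76720, so δ = 0.87590.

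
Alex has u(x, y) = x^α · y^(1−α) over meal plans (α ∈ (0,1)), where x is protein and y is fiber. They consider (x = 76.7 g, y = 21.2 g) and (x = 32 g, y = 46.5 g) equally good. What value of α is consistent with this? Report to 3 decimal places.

The Cobb–Douglas utilities coincide, so 76.7^α·21.2^(1−α) = 32^α·46.5^(1−α).
Taking logs: α·ln 76.7 + (1−α)·ln 21.2 = α·ln 32 + (1−α)·ln 46.5, i.e. α·0.874166 = (1−α)·0.785451.
Thus α·(1.659617) = 0.785451, so α = 0.785451/1.659617 ≈ 0.473.

α ≈ 0.473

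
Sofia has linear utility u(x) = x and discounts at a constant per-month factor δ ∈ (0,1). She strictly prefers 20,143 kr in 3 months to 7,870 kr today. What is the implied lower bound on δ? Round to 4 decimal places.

δ > 0.7311

Comparing present values: 7870 < δ^3·20143.
Dividing by 20143: δ^3 > 0.39071. Both sides are positive, so the cube root keeps the direction.
δ > (7870/20143)^(1/3) ≈ 0.7311.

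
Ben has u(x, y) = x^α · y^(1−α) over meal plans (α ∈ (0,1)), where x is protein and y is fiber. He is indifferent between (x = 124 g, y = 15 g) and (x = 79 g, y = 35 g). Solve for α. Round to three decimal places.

Indifference: 124^α · 15^(1−α) = 79^α · 35^(1−α).
Rearrange to (124/79)^α = (35/15)^(1−α) and take logs: α·0.450834 = (1−α)·0.847298.
Thus α·(1.298132) = 0.847298, so α = 0.847298/1.298132 ≈ 0.653.

α ≈ 0.653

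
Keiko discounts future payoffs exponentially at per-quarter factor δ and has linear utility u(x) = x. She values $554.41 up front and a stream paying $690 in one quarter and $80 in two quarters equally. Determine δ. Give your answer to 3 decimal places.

δ ≈ 0.740

Present value of the stream is 690·δ + 80·δ². Indifference gives 690δ + 80δ² = 554.41.
That is, 80δ² + 690δ − 554.41 = 0, a quadratic in δ.
The positive root is δ = [−690 + √(690² + 4·80·554.41)] / (2·80) = (−690 + 808.400)/160 ≈ 0.740.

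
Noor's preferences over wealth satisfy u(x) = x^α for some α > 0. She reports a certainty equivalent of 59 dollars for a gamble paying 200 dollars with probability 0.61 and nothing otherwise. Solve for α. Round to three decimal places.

α ≈ 0.405

The lottery's expected utility is 0.61·u(200) + 0.39·u(0) = 0.61·200^α (since u(0) = 0 for α > 0).
Equating: 59^α = 0.61·200^α, i.e. 0.2950^α = 0.61.
Take logs: α = ln 0.61 / ln(59/200) ≈ 0.40490.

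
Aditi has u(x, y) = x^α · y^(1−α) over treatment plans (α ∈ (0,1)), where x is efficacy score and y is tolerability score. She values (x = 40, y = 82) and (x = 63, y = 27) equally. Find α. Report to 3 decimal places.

Indifference: 40^α · 82^(1−α) = 63^α · 27^(1−α).
Rearrange to (40/63)^α = (27/82)^(1−α) and take logs: α·-0.454255 = (1−α)·-1.110882.
Thus α·(-1.565137) = -1.110882, so α = -1.110882/-1.565137 ≈ 0.710.

α ≈ 0.710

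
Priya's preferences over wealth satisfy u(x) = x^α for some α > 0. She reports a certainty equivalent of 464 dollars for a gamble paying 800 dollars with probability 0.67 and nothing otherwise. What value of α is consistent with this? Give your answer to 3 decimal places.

Since u(0) = 0, the lottery's EU is 0.67·800^α.
Equating: 464^α = 0.67·800^α, i.e. 0.5800^α = 0.67.
Taking logs: α·ln(464/800) = ln(0.67), so α = -0.400478 / -0.544727 ≈ 0.735.

α ≈ 0.735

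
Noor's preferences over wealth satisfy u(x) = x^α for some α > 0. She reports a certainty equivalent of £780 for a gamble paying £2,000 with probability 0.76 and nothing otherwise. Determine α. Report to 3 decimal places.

EU(lottery) = 0.76·2000^α + 0.24·0 = 0.76·2000^α.
Equating: 780^α = 0.76·2000^α, i.e. 0.3900^α = 0.76.
Taking logs: α·ln(780/2000) = ln(0.76), so α = -0.274437 / -0.941609 ≈ 0.291.

α ≈ 0.291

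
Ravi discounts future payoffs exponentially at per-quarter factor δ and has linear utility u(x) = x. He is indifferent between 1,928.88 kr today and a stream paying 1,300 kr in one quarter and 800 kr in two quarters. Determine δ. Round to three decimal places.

δ ≈ 0.940

Present value of the stream is 1300·δ + 800·δ². Indifference gives 1300δ + 800δ² = 1928.88.
That is, 800δ² + 1300δ − 1928.88 = 0, a quadratic in δ.
δ = (−1300 + √(1300² + 4·800·1928.88)) / (2·800) = (−1300 + √7862416.00) / 1600 ≈ 0.940.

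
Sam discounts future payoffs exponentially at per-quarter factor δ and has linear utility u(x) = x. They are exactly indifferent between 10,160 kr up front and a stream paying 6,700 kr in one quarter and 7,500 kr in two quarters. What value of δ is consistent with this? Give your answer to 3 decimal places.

The stream is worth 6700δ + 7500δ² today, so 6700δ + 7500δ² = 10160.
That is, 7500δ² + 6700δ − 10160 = 0, a quadratic in δ.
The positive root is δ = [−6700 + √(6700² + 4·7500·10160)] / (2·7500) = (−6700 + 18700.000)/15000 ≈ 0.800.

δ ≈ 0.800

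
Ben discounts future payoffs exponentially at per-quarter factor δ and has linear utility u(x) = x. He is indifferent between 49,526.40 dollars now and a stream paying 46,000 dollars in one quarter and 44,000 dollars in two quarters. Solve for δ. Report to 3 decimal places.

δ ≈ 0.660

Equating present values: 49526.40 = 46000δ + 44000δ².
That is, 44000δ² + 46000δ − 49526.40 = 0, a quadratic in δ.
By the quadratic formula (taking the positive root), δ = (−46000 + √10832646400.00) / 88000 ≈ 0.660.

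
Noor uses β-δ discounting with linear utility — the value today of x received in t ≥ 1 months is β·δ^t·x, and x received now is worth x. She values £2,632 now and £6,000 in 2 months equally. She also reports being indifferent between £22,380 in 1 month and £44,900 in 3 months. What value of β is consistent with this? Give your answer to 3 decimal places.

β ≈ 0.880

The second indifference involves only future payoffs, so β cancels: β·δ^1·22380 = β·δ^3·44900, giving δ^2 = 22380/44900 = 0.49844, so δ = 0.70600.
Now use the now-vs-future pair: 2632 = β·δ^2·6000 gives β = 2632/(0.49844·6000) ≈ 0.880.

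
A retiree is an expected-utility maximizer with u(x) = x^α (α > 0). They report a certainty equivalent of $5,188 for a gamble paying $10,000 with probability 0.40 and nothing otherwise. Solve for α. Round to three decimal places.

The lottery's expected utility is 0.40·u(10000) + 0.60·u(0) = 0.40·10000^α (since u(0) = 0 for α > 0).
Indifference: 5188^α = 0.40·10000^α, so (5188/10000)^α = 0.40.
Taking logs: α·ln(5188/10000) = ln(0.40), so α = -0.916291 / -0.656237 ≈ 1.396.

α ≈ 1.396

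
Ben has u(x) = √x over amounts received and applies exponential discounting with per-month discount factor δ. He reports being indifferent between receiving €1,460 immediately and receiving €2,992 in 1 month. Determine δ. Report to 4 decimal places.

δ ≈ 0.6985

The payoff in 1 month is discounted by δ, so u(1460) = δ·u(2992) and δ = u(1460)/u(2992).
Since u(x) = √x, δ = √(1460/2992) = 0.69855.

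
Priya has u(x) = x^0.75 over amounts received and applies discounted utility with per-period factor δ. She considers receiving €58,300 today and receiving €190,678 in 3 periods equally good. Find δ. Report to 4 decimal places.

The payoff in 3 periods is discounted by δ^3, so u(58300) = δ^3·u(190678) and δ^3 = u(58300)/u(190678).
With u(x) = x^0.75: δ^3 = 58300^0.75/190678^0.75 = (58300/190678)^0.75 = 0.41117.
Hence δ = (0.41117)^(1/3) = 0.743604.

δ ≈ 0.7436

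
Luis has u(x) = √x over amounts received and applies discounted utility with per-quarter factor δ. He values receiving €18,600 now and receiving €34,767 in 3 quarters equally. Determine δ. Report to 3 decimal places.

δ ≈ 0.901

Indifference means u(18600) = δ^3 · u(34767), so δ^3 = u(18600)/u(34767).
With u(x) = √x: δ^3 = √18600/√34767 = √(18600/34767) = 0.73143.
Taking the cube root: δ = 0.73143^(1/3) ≈ 0.901.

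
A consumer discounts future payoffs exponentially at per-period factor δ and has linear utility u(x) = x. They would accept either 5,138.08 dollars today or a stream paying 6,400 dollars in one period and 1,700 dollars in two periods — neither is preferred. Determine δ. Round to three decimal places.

δ ≈ 0.680

Present value of the stream is 6400·δ + 1700·δ². Indifference gives 6400δ + 1700δ² = 5138.08.
That is, 1700δ² + 6400δ − 5138.08 = 0, a quadratic in δ.
By the quadratic formula (taking the positive root), δ = (−6400 + √75898944.00) / 3400 ≈ 0.680.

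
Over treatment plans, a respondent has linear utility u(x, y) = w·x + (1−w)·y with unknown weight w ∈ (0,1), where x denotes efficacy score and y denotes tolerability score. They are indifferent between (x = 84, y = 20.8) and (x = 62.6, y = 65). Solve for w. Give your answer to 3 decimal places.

w = 0.674

Indifference: w·84 + (1−w)·20.8 = w·62.6 + (1−w)·65.
Collecting terms: w·21.4 = (1−w)·44.2.
Hence w = 44.2/(21.4+44.2) = 44.2/65.6 = 0.674.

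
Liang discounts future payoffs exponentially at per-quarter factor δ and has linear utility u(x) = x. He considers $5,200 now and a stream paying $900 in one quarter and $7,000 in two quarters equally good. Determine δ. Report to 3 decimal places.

Present value of the stream is 900·δ + 7000·δ². Indifference gives 900δ + 7000δ² = 5200.
So 7000δ² + 900δ − 5200 = 0.
By the quadratic formula (taking the positive root), δ = (−900 + √146410000.00) / 14000 ≈ 0.800.

δ ≈ 0.800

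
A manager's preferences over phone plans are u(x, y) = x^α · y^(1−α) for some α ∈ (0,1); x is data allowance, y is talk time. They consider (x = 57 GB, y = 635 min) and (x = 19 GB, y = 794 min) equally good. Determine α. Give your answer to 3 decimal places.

The Cobb–Douglas utilities coincide, so 57^α·635^(1−α) = 19^α·794^(1−α).
Rearrange to (57/19)^α = (794/635)^(1−α) and take logs: α·1.098612 = (1−α)·0.223458.
Thus α·(1.322070) = 0.223458, so α = 0.223458/1.322070 ≈ 0.169.

α ≈ 0.169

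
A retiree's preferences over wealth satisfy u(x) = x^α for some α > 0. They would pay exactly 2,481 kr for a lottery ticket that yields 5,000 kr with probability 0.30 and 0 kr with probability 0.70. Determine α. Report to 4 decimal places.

α ≈ 1.7181

Since u(0) = 0, the lottery's EU is 0.30·5000^α.
Setting u(2481) equal to that: 2481^α = 0.30·5000^α ⇒ (2481/5000)^α = 0.30.
Take logs: α = ln 0.30 / ln(2481/5000) ≈ 1.718056.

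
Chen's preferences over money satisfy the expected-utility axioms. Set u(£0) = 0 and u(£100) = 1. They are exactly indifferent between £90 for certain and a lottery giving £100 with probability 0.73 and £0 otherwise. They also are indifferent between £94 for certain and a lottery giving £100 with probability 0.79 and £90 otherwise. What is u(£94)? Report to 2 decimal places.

0.94

From the first indifference, u(£90) = 0.73·u(£100) + 0.27·u(£0) = 0.73·1 + 0.27·0 = 0.73.
Then u(£94) = 0.79·u(£100) + 0.21·u(£90) = 0.79·1.00 + 0.21·0.73 = 0.9433.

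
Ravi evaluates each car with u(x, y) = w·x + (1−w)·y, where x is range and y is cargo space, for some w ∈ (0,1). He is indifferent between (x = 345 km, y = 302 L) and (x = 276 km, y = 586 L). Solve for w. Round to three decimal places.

Indifference: w·345 + (1−w)·302 = w·276 + (1−w)·586.
Rearranging, 69·w − 284·(1−w) = 0.
So w/(1−w) = 284/69 = 4.1159, giving w = 284/(69+284) = 0.805.

w = 0.805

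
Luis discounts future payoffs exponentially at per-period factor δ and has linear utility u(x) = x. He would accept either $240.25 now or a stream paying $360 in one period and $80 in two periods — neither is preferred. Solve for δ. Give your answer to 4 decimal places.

δ ≈ 0.5900

Present value of the stream is 360·δ + 80·δ². Indifference gives 360δ + 80δ² = 240.25.
So 80δ² + 360δ − 240.25 = 0.
The positive root is δ = [−360 + √(360² + 4·80·240.25)] / (2·80) = (−360 + 454.401)/160 ≈ 0.5900.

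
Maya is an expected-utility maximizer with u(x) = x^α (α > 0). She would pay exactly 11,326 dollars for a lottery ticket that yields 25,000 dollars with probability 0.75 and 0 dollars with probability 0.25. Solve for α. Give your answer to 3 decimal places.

Since u(0) = 0, the lottery's EU is 0.75·25000^α.
Setting u(11326) equal to that: 11326^α = 0.75·25000^α ⇒ (11326/25000)^α = 0.75.
α = ln(0.75) / ln(11326/25000) = -0.287682/-0.791775 ≈ 0.363.

α ≈ 0.363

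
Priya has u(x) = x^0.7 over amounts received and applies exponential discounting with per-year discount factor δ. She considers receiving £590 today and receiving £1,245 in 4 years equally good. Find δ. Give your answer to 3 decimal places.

The payoff in 4 years is discounted by δ^4, so u(590) = δ^4·u(1245) and δ^4 = u(590)/u(1245).
With u(x) = x^0.7: δ^4 = 590^0.7/1245^0.7 = (590/1245)^0.7 = 0.59290.
Hence δ = (0.59290)^(1/4) = 0.87749.

δ ≈ 0.877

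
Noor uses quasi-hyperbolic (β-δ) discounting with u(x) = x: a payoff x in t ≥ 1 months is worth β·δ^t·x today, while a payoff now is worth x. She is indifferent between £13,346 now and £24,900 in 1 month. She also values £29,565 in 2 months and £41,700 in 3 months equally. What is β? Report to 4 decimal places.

β ≈ 0.7560

The second indifference involves only future payoffs, so β cancels: β·δ^2·29565 = β·δ^3·41700, giving δ = 29565/41700 = 0.70899.
Now use the now-vs-future pair: 13346 = β·δ·24900 gives β = 13346/(0.70899·24900) ≈ 0.7560.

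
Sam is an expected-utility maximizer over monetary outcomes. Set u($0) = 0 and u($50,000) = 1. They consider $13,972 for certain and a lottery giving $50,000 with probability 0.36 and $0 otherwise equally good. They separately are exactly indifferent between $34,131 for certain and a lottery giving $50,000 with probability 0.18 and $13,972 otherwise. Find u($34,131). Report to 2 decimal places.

From the first indifference, u($13,972) = 0.36·u($50,000) + 0.64·u($0) = 0.36·1 + 0.64·0 = 0.36.
Chaining: u($34,131) = 0.18·1.00 + 0.82·0.36 = 0.4752.

0.48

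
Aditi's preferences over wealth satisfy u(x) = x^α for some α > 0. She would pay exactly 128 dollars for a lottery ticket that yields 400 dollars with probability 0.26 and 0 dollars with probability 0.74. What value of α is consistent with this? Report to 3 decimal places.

α ≈ 1.182

Since u(0) = 0, the lottery's EU is 0.26·400^α.
Setting u(128) equal to that: 128^α = 0.26·400^α ⇒ (128/400)^α = 0.26.
Taking logs: α·ln(128/400) = ln(0.26), so α = -1.347074 / -1.139434 ≈ 1.182.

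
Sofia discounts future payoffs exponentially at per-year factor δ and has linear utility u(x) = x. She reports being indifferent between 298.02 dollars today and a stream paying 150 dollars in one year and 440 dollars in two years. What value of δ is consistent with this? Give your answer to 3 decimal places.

Equating present values: 298.02 = 150δ + 440δ².
So 440δ² + 150δ − 298.02 = 0.
δ = (−150 + √(150² + 4·440·298.02)) / (2·440) = (−150 + √547015.20) / 880 ≈ 0.670.

δ ≈ 0.670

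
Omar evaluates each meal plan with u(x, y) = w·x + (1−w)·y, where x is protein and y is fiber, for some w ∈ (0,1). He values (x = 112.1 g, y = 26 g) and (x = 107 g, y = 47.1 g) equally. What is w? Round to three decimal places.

Indifference: w·112.1 + (1−w)·26 = w·107 + (1−w)·47.1.
Rearranging, 5.1·w − 21.1·(1−w) = 0.
Hence w = 21.1/(5.1+21.1) = 21.1/26.2 = 0.805.

w = 0.805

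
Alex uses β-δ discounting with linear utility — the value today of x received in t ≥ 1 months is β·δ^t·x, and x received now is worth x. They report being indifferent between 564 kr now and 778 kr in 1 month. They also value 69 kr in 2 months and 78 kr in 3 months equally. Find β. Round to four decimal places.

From the later pair, β·δ^2·69 = β·δ^3·78; dividing through, δ = 69/78 = 0.88462.
Now use the now-vs-future pair: 564 = β·δ·778 gives β = 564/(0.88462·778) ≈ 0.8195.

β ≈ 0.8195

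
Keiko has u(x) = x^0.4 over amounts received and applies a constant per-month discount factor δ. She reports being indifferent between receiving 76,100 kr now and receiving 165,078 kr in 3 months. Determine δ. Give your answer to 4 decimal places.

δ ≈ 0.9019

Indifference means u(76100) = δ^3 · u(165078), so δ^3 = u(76100)/u(165078).
Since u(x) = x^0.4, δ^3 = (76100/165078)^0.4 = 0.46099^0.4 = 0.73363.
So δ = 0.73363^(1/3) ≈ 0.9019.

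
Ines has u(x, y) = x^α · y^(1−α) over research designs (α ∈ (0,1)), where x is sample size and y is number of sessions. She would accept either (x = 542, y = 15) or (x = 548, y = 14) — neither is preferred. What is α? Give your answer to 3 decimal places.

Indifference: 542^α · 15^(1−α) = 548^α · 14^(1−α).
(542/548)^α = (14/15)^(1−α); take logs: α·ln(542/548) = (1−α)·ln(14/15), i.e. α·-0.011009 = (1−α)·-0.068993.
Thus α·(-0.080002) = -0.068993, so α = -0.068993/-0.080002 ≈ 0.862.

α ≈ 0.862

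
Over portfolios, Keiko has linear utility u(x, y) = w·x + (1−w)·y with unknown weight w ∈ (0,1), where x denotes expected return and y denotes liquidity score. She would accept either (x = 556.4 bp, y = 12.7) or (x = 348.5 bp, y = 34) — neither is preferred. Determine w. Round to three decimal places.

Indifference: w·556.4 + (1−w)·12.7 = w·348.5 + (1−w)·34.
w·(556.4−348.5) = (1−w)·(34−12.7), i.e. w·207.9 = (1−w)·21.3.
The marginal rate of substitution is 21.3/207.9, so w = 21.3/(207.9+21.3) = 0.093.

w = 0.093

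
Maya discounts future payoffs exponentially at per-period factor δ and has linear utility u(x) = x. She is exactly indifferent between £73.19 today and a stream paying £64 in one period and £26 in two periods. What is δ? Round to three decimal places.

Equating present values: 73.19 = 64δ + 26δ².
Rearranged: 26δ² + 64δ − 73.19 = 0.
The positive root is δ = [−64 + √(64² + 4·26·73.19)] / (2·26) = (−64 + 108.202)/52 ≈ 0.850.

δ ≈ 0.850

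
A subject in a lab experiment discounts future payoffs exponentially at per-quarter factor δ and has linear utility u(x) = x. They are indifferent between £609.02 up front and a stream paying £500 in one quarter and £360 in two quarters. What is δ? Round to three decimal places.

δ ≈ 0.780

The stream is worth 500δ + 360δ² today, so 500δ + 360δ² = 609.02.
So 360δ² + 500δ − 609.02 = 0.
The positive root is δ = [−500 + √(500² + 4·360·609.02)] / (2·360) = (−500 + 1061.597)/720 ≈ 0.780.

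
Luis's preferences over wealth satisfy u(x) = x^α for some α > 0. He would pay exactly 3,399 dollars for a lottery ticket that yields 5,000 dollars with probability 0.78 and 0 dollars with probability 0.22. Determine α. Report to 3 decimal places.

Since u(0) = 0, the lottery's EU is 0.78·5000^α.
Indifference: 3399^α = 0.78·5000^α, so (3399/5000)^α = 0.78.
Take logs: α = ln 0.78 / ln(3399/5000) ≈ 0.64375.

α ≈ 0.644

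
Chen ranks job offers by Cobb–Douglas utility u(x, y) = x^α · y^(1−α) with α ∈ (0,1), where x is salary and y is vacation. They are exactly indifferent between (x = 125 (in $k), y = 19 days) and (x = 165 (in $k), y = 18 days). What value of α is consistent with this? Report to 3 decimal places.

The Cobb–Douglas utilities coincide, so 125^α·19^(1−α) = 165^α·18^(1−α).
Rearrange to (125/165)^α = (18/19)^(1−α) and take logs: α·-0.277632 = (1−α)·-0.054067.
With A = -0.277632 and B = -0.054067: α·A = (1−α)·B, so α = B/(A+B) = -0.054067/-0.331699 ≈ 0.163.

α ≈ 0.163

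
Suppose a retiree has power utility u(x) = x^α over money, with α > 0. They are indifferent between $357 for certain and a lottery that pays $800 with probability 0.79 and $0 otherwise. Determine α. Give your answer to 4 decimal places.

α ≈ 0.2921

EU(lottery) = 0.79·800^α + 0.21·0 = 0.79·800^α.
Setting u(357) equal to that: 357^α = 0.79·800^α ⇒ (357/800)^α = 0.79.
Taking logs: α·ln(357/800) = ln(0.79), so α = -0.2357223 / -0.8068759 ≈ 0.2921.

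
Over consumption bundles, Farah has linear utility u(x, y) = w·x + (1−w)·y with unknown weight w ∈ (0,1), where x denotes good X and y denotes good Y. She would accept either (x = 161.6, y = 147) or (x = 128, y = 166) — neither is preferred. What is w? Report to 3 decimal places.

w = 0.361

u(161.6,147) = u(128,166) means w·161.6 + (1−w)·147 = w·128 + (1−w)·166.
Rearranging, 33.6·w − 19·(1−w) = 0.
So w/(1−w) = 19/33.6 = 0.5655, giving w = 19/(33.6+19) = 0.361.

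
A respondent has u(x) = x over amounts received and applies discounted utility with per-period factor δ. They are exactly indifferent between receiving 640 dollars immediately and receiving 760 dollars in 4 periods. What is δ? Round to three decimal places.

δ ≈ 0.958

The payoff in 4 periods is discounted by δ^4, so u(640) = δ^4·u(760) and δ^4 = u(640)/u(760).
With u(x) = x: δ^4 = 640/760 = 0.84211.
Hence δ = (0.84211)^(1/4) = 0.95795.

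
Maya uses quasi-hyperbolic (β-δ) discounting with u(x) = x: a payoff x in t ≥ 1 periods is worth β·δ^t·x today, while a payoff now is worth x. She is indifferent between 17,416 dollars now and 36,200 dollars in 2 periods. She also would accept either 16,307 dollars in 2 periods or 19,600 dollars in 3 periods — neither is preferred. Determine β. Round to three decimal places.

β ≈ 0.695

From the later pair, β·δ^2·16307 = β·δ^3·19600; dividing through, δ = 16307/19600 = 0.83199.
The first indifference: 17416 = β·δ^2·36200, so β = 17416/(δ^2·36200) = 17416/(0.69221·36200) ≈ 0.695.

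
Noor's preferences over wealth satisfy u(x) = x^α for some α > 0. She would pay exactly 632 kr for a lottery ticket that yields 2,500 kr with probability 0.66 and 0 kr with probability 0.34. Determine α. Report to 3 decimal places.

α ≈ 0.302

The lottery's expected utility is 0.66·u(2500) + 0.34·u(0) = 0.66·2500^α (since u(0) = 0 for α > 0).
Setting u(632) equal to that: 632^α = 0.66·2500^α ⇒ (632/2500)^α = 0.66.
α = ln(0.66) / ln(632/2500) = -0.415515/-1.375157 ≈ 0.302.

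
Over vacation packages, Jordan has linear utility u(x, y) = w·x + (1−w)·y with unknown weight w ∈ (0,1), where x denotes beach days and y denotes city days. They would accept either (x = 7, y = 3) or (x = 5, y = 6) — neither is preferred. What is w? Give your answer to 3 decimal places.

Equating utilities: w·7 + (1−w)·3 = w·5 + (1−w)·6.
Rearranging, 2·w − 3·(1−w) = 0.
So w/(1−w) = 3/2 = 1.5000, giving w = 3/(2+3) = 0.600.

w = 0.600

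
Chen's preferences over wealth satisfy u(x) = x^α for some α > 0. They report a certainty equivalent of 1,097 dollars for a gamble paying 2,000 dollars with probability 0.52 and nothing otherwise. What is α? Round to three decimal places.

α ≈ 1.089

EU(lottery) = 0.52·2000^α + 0.48·0 = 0.52·2000^α.
Indifference: 1097^α = 0.52·2000^α, so (1097/2000)^α = 0.52.
α = ln(0.52) / ln(1097/2000) = -0.653926/-0.600568 ≈ 1.089.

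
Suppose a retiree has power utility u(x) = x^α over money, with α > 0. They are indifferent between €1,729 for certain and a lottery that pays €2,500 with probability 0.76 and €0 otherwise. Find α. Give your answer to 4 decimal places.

Since u(0) = 0, the lottery's EU is 0.76·2500^α.
Setting u(1729) equal to that: 1729^α = 0.76·2500^α ⇒ (1729/2500)^α = 0.76.
Taking logs: α·ln(1729/2500) = ln(0.76), so α = -0.2744368 / -0.3687475 ≈ 0.7442.

α ≈ 0.7442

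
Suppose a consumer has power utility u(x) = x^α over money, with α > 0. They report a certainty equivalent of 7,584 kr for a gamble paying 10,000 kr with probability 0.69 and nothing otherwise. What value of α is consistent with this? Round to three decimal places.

EU(lottery) = 0.69·10000^α + 0.31·0 = 0.69·10000^α.
Equating: 7584^α = 0.69·10000^α, i.e. 0.7584^α = 0.69.
Taking logs: α·ln(7584/10000) = ln(0.69), so α = -0.371064 / -0.276544 ≈ 1.342.

α ≈ 1.342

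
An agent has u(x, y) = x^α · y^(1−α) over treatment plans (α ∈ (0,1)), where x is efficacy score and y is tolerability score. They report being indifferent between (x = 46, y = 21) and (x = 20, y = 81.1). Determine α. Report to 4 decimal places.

Indifference: 46^α · 21^(1−α) = 20^α · 81.1^(1−α).
Rearrange to (46/20)^α = (81.1/21)^(1−α) and take logs: α·0.8329091 = (1−α)·1.3511605.
With A = 0.8329091 and B = 1.3511605: α·A = (1−α)·B, so α = B/(A+B) = 1.3511605/2.1840696 ≈ 0.6186.

α ≈ 0.6186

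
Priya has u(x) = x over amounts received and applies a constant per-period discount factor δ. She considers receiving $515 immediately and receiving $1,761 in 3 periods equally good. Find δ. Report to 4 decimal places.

Indifference means u(515) = δ^3 · u(1761), so δ^3 = u(515)/u(1761).
With u(x) = x: δ^3 = 515/1761 = 0.29245.
Hence δ = (0.29245)^(1/3) = 0.663767.

δ ≈ 0.6638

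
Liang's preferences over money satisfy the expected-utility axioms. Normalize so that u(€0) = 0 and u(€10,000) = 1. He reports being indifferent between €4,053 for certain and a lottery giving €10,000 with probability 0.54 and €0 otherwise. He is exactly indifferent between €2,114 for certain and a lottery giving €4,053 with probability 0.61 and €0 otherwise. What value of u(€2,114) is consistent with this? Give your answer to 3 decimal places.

0.329

The first gamble pins u(€4,053): it must equal 0.54·1 + 0.46·0 = 0.54.
Chaining: u(€2,114) = 0.61·0.54 + 0.39·0.00 = 0.3294.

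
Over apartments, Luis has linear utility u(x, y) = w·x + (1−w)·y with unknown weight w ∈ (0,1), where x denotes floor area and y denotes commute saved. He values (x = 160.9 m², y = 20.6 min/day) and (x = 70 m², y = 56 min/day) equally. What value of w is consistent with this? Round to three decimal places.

u(160.9,20.6) = u(70,56) means w·160.9 + (1−w)·20.6 = w·70 + (1−w)·56.
w·(160.9−70) = (1−w)·(56−20.6), i.e. w·90.9 = (1−w)·35.4.
Hence w = 35.4/(90.9+35.4) = 35.4/126.3 = 0.280.

w = 0.280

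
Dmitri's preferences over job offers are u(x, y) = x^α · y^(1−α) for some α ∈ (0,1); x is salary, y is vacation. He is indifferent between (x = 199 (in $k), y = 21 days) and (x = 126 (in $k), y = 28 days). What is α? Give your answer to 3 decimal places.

α ≈ 0.386

Indifference: 199^α · 21^(1−α) = 126^α · 28^(1−α).
(199/126)^α = (28/21)^(1−α); take logs: α·ln(199/126) = (1−α)·ln(28/21), i.e. α·0.457023 = (1−α)·0.287682.
Thus α·(0.744705) = 0.287682, so α = 0.287682/0.744705 ≈ 0.386.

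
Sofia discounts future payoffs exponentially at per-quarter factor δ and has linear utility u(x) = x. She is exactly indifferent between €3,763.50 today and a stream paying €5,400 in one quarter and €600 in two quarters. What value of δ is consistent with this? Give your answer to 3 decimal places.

δ ≈ 0.650

Present value of the stream is 5400·δ + 600·δ². Indifference gives 5400δ + 600δ² = 3763.50.
That is, 600δ² + 5400δ − 3763.50 = 0, a quadratic in δ.
The positive root is δ = [−5400 + √(5400² + 4·600·3763.50)] / (2·600) = (−5400 + 6180.000)/1200 ≈ 0.650.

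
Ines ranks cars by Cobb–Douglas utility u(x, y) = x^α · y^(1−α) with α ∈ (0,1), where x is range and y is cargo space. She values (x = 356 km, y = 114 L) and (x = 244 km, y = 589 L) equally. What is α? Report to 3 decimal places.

The Cobb–Douglas utilities coincide, so 356^α·114^(1−α) = 244^α·589^(1−α).
Rearrange to (356/244)^α = (589/114)^(1−α) and take logs: α·0.377763 = (1−α)·1.642228.
Thus α·(2.019991) = 1.642228, so α = 1.642228/2.019991 ≈ 0.813.

α ≈ 0.813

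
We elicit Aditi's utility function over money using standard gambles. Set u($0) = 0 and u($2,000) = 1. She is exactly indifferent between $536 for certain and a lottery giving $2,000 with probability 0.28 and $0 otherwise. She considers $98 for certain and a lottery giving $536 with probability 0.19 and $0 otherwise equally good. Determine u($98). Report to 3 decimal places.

0.053

From the first indifference, u($536) = 0.28·u($2,000) + 0.72·u($0) = 0.28·1 + 0.72·0 = 0.28.
Then u($98) = 0.19·u($536) + 0.81·u($0) = 0.19·0.28 + 0.81·0.00 = 0.0532.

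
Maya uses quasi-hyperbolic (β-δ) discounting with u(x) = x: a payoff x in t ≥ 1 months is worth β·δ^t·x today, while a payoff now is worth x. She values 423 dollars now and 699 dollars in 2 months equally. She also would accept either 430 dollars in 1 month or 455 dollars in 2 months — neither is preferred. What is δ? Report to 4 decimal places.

The second indifference involves only future payoffs, so β cancels: β·δ^1·430 = β·δ^2·455, giving δ = 430/455 = 0.94505.

δ ≈ 0.9451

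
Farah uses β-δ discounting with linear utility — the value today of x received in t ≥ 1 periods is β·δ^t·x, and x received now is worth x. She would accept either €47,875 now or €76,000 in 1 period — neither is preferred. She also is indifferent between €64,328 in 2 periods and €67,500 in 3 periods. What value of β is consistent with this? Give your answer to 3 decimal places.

The second indifference involves only future payoffs, so β cancels: β·δ^2·64328 = β·δ^3·67500, giving δ = 64328/67500 = 0.95301.
The first indifference: 47875 = β·δ·76000, so β = 47875/(δ·76000) = 47875/(0.95301·76000) ≈ 0.661.

β ≈ 0.661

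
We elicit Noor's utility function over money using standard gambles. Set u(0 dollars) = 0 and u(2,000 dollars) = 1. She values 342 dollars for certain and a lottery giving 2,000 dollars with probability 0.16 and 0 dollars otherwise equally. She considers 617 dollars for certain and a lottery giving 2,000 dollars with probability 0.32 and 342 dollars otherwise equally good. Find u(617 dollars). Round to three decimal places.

The first gamble pins u(342 dollars): it must equal 0.16·1 + 0.84·0 = 0.16.
The second indifference gives u(617 dollars) = 0.32·u(2,000 dollars) + 0.68·u(342 dollars) = 0.32·1.00 + 0.68·0.16 = 0.4288.

0.429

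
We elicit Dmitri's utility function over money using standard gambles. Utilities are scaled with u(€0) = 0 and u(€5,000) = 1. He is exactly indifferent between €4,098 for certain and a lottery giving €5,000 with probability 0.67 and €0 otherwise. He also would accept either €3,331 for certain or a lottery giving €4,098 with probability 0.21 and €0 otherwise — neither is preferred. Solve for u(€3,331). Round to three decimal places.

The first gamble pins u(€4,098): it must equal 0.67·1 + 0.33·0 = 0.67.
Chaining: u(€3,331) = 0.21·0.67 + 0.79·0.00 = 0.1407.

0.141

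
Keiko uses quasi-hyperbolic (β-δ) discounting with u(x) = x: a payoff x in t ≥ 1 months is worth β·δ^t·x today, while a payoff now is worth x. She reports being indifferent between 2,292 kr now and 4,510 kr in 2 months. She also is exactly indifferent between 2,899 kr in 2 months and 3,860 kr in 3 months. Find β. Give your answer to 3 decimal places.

β ≈ 0.901

Both payoffs in the second observation are in the future, so β drops out: δ^2·2899 = δ^3·3860 ⇒ δ = 2899/3860 = 0.75104.
Substituting δ into 2292 = β·δ^2·4510: β = 2292/(2543.890) ≈ 0.901.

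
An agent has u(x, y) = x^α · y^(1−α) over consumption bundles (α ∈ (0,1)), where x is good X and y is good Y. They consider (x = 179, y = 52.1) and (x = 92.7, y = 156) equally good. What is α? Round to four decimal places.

Set the two utilities equal: 179^α·52.1^(1−α) = 92.7^α·156^(1−α).
(179/92.7)^α = (156/52.1)^(1−α); take logs: α·ln(179/92.7) = (1−α)·ln(156/52.1), i.e. α·0.6580173 = (1−α)·1.0966911.
So α/(1−α) = (1.0966911)/(0.6580173) = 1.6666600, and α = 1.6666600/2.6666600 ≈ 0.6250.

α ≈ 0.6250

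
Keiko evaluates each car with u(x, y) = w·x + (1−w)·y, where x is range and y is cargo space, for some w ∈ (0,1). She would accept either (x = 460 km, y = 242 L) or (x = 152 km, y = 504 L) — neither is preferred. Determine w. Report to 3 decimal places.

Indifference: w·460 + (1−w)·242 = w·152 + (1−w)·504.
Collecting terms: w·308 = (1−w)·262.
So w/(1−w) = 262/308 = 0.8506, giving w = 262/(308+262) = 0.460.

w = 0.460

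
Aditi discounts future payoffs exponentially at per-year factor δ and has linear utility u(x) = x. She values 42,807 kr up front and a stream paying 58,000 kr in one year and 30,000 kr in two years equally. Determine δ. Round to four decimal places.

The stream is worth 58000δ + 30000δ² today, so 58000δ + 30000δ² = 42807.
So 30000δ² + 58000δ − 42807 = 0.
The positive root is δ = [−58000 + √(58000² + 4·30000·42807)] / (2·30000) = (−58000 + 92200.000)/60000 ≈ 0.5700.

δ ≈ 0.5700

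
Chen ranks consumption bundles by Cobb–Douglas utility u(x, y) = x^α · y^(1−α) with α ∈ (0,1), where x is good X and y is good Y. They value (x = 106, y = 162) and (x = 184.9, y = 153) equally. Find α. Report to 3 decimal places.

α ≈ 0.093

Set the two utilities equal: 106^α·162^(1−α) = 184.9^α·153^(1−α).
Taking logs: α·ln 106 + (1−α)·ln 162 = α·ln 184.9 + (1−α)·ln 153, i.e. α·-0.556376 = (1−α)·-0.057158.
With A = -0.556376 and B = -0.057158: α·A = (1−α)·B, so α = B/(A+B) = -0.057158/-0.613534 ≈ 0.093.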